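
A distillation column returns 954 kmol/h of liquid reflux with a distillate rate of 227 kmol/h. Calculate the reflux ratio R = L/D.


Reflux ratio definition: R = L / D (liquid returned / distillate withdrawn)
L = 954 kmol/h, D = 227 kmol/h
R = 954 / 227 = 4.203

4.203


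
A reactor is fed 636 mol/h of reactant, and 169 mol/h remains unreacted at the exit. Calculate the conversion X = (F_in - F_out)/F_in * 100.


X = (F_in - F_out) / F_in * 100
Moles reacted = 636 - 169 = 467
X = 467 / 636 * 100
= 0.7343 * 100
= 73.43 %

73.43 %


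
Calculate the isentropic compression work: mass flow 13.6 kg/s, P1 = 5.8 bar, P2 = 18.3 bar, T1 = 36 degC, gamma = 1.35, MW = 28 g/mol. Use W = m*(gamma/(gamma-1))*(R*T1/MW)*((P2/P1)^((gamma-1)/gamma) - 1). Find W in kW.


Isentropic work: W = m*(gamma/(gamma-1))*(R*T1/MW)*((P2/P1)^((gamma-1)/gamma) - 1)
T1 = 36 + 273.15 = 309.15 K
Pressure ratio = 18.3 / 5.8 = 3.15517
Exponent = (1.35 - 1)/1.35 = 0.259259
(P2/P1)^exp - 1 = 3.15517^0.259259 - 1 = 0.347027
W = 13.6 * 1.35 / 0.35 * 8.314 * 309.15 / 28 * 0.347027 = 1671

1671 kW


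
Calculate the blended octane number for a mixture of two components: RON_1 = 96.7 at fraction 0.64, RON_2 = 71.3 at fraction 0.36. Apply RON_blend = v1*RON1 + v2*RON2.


Linear blending: RON_blend = sum(vi * RONi)
Contribution 1: 0.64 * 96.7 = 61.888
Contribution 2: 0.36 * 71.3 = 25.668
RON_blend = 61.888 + 25.668 = 87.556

87.556


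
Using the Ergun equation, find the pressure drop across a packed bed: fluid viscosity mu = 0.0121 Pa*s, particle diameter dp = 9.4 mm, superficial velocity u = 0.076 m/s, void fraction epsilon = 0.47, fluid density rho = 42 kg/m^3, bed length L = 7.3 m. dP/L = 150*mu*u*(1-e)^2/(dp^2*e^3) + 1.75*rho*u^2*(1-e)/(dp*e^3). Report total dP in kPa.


dp = 9.4 mm = 0.0094 m
Viscous term = 150*0.0121*0.076*(1-0.47)^2 / (0.0094^2*0.47^3) = 4223.7
Inertial term = 1.75*42*0.076^2*(1-0.47) / (0.0094*0.47^3) = 230.552
dP/L = 4223.7 + 230.552 = 4454.25 Pa/m
dP = 4454.25 * 7.3 / 1000 = 32.52 kPa

32.52 kPa


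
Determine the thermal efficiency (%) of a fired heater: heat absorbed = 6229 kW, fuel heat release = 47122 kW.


Furnace efficiency = Q_absorbed / Q_fuel * 100
= 6229 / 47122 * 100 = 13.22

13.22 %


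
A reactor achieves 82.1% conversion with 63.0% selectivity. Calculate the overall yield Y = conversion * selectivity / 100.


Overall yield = conversion (%) * selectivity (%) / 100
Conversion = 82.1%, Selectivity = 63.0%
Y = 82.1 * 63.0 / 100
= 51.723 %

51.723 %


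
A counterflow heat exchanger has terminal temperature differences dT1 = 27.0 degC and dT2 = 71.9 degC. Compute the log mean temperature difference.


LMTD = (dT1 - dT2) / ln(dT1/dT2)
= (27.0 - 71.9) / ln(27.0 / 71.9) = -44.9 / -0.979439 = 45.84

45.84 degC


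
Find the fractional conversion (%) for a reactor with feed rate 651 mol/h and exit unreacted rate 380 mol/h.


X = (F_in - F_out) / F_in * 100
Moles reacted = 651 - 380 = 271
X = 271 / 651 * 100
= 0.4163 * 100
= 41.63 %

41.63 %


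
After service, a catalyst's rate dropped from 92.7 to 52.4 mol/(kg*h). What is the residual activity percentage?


Activity (%) = (rate_used / rate_fresh) * 100
rate_used = 52.4, rate_fresh = 92.7
= (52.4 / 92.7) * 100
= 0.5653 * 100 = 56.53

56.53 %


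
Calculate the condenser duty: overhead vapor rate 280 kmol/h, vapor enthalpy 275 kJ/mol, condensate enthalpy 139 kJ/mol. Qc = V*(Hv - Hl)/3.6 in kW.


Qc = 280 * (275 - 139) / 3.6 = 280 * 136 / 3.6 = 10580

10580 kW


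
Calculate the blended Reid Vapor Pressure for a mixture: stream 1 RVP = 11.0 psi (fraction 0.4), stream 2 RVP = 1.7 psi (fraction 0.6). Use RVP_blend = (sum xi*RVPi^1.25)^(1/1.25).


Chevron index: RVP_blend = (sum xi*RVPi^1.25)^(1/1.25)
RVP^1.25 terms: 0.4 * 11.0^1.25 + 0.6 * 1.7^1.25 = 9.1778
RVP_blend = 9.1778^(1/1.25) = 5.891

5.891 psi


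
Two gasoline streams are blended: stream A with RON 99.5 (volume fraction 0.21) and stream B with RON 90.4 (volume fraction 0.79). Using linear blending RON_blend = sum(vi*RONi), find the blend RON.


Linear blending: RON_blend = sum(vi * RONi)
Contribution 1: 0.21 * 99.5 = 20.895
Contribution 2: 0.79 * 90.4 = 71.416
RON_blend = 20.895 + 71.416 = 92.311

92.311


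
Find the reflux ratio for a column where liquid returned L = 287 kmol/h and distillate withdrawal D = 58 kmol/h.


Reflux ratio definition: R = L / D (liquid returned / distillate withdrawn)
L = 287 kmol/h, D = 58 kmol/h
R = 287 / 58 = 4.948

4.948


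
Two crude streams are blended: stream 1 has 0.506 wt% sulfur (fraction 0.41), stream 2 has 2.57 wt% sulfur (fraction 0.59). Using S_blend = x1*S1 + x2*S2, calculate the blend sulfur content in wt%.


Linear sulfur blending: S_blend = x1*S1 + x2*S2
Contribution 1: 0.41 * 0.506 = 0.20746 wt%
Contribution 2: 0.59 * 2.57 = 1.5163 wt%
S_blend = 0.20746 + 1.5163 = 1.72376

1.72376 wt%


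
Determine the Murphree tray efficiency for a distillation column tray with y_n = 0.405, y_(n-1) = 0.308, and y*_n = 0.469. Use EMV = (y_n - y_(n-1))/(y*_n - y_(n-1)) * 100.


Murphree vapor efficiency: EMV = (y_n - y_(n-1)) / (y*_n - y_(n-1)) * 100
EMV = (0.405 - 0.308) / (0.469 - 0.308) * 100 = 0.097 / 0.161 * 100 = 60.25

60.25 %


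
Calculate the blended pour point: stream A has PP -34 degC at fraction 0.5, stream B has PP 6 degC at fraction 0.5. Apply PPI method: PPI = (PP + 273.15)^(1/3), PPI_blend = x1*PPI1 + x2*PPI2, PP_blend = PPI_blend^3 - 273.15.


PPI_1 = (-34 + 273.15)^(1/3) = 6.20712
PPI_2 = (6 + 273.15)^(1/3) = 6.535506
PPI_blend = 0.5 * 6.20712 + 0.5 * 6.535506 = 6.371313
PP_blend = 6.371313^3 - 273.15 = 258.6347 - 273.15 = -14.52

-14.52 degC


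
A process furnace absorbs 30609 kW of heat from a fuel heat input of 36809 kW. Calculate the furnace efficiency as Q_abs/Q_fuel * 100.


Furnace efficiency = Q_absorbed / Q_fuel * 100
= 30609 / 36809 * 100 = 83.16

83.16 %


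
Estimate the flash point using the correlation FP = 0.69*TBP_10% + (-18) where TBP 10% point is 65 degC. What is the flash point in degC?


FP = 0.69 * 65 + (-18) = 26.85

26.85 degC


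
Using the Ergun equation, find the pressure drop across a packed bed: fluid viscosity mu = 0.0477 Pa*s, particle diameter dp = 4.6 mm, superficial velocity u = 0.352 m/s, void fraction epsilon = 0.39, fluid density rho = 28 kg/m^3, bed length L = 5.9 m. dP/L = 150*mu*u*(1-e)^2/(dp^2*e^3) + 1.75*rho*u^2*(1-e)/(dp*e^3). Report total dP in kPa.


dp = 4.6 mm = 0.0046 m
Viscous term = 150*0.0477*0.352*(1-0.39)^2 / (0.0046^2*0.39^3) = 746625
Inertial term = 1.75*28*0.352^2*(1-0.39) / (0.0046*0.39^3) = 13572.5
dP/L = 746625 + 13572.5 = 760198 Pa/m
dP = 760198 * 5.9 / 1000 = 4485 kPa

4485 kPa


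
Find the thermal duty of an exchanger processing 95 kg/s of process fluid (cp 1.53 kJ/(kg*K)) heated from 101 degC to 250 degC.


Q = m_dot * cp * delta_T
delta_T = 250 - 101 = 149 K
Q = 95 * 1.53 * 149
= 145.35 * 149
= 21657.15 kW

21657.15 kW


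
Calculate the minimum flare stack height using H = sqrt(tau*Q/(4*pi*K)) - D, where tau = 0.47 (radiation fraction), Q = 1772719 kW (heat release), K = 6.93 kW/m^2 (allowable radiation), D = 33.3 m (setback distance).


tau*Q/(4*pi*K) = 0.47 * 1772719 / (4 * pi * 6.93) = 9567.42
sqrt(9567.42) = 97.8132
H = 97.8132 - 33.3 = 64.51

64.51 m


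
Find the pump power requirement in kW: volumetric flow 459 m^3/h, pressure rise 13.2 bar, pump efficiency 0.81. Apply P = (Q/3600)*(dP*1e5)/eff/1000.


Q = 459 / 3600 = 0.1275 m^3/s
P = 0.1275 * (13.2 * 1e5) / 0.81 / 1000 = 207.8

207.8 kW


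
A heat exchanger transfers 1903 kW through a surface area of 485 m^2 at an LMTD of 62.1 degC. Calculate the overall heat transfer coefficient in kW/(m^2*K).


From Q = U*A*LMTD, U = Q / (A * LMTD)
U = 1903 / (485 * 62.1) = 1903 / 30118.5 = 0.06318

0.06318 kW/(m^2*K)


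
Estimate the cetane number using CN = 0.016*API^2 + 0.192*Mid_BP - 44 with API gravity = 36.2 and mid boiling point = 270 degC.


CN = 0.016 * 36.2^2 + 0.192 * 270 - 44
CN = 20.96704 + 51.84 - 44 = 28.80704

28.80704


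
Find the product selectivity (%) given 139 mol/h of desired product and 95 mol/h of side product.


Selectivity = desired / (desired + undesired) * 100
Total products = 139 + 95 = 234 mol/h
S = 139 / 234 * 100
= 0.5940 * 100
= 59.40 %

59.40 %


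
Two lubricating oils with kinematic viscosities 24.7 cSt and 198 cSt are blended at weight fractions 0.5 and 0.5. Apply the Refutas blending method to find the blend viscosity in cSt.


Refutas method: VBN_i = 14.534*ln(ln(visc_i + 0.8)) + 10.975, blended linearly by mass fraction; since VBN is linear in VBI_i = ln(ln(visc_i + 0.8)) and the fractions sum to 1, blend VBI directly: visc = exp(exp(VBI_blend)) - 0.8
VBI_1 = ln(ln(24.7 + 0.8)) = 1.17517
VBI_2 = ln(ln(198 + 0.8)) = 1.66625
VBI_blend = 0.5 * 1.17517 + 0.5 * 1.66625 = 1.42071
visc_blend = exp(exp(1.42071)) - 0.8 = 62.01

62.01 cSt


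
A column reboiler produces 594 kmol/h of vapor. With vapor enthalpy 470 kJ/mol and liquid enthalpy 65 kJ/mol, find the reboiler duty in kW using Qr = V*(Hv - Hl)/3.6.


Qr = 594 * (470 - 65) / 3.6 = 594 * 405 / 3.6 = 66820

66820 kW


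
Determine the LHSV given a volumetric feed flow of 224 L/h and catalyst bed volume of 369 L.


LHSV = volumetric feed rate / catalyst volume
= 224 L/h / 369 L
= 0.6070 h^-1

0.6070 h^-1


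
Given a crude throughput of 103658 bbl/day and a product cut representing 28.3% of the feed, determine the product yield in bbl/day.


Crude throughput = 103658 bbl/day
Fraction yield = 28.3%
yield = throughput * fraction / 100
yield = 103658 * 28.3 / 100 = 29335.214

29335.214 bbl/day


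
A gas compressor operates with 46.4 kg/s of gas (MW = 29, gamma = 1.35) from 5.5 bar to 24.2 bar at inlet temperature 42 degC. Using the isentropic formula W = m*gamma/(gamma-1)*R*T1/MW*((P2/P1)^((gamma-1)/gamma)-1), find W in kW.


Isentropic work: W = m*(gamma/(gamma-1))*(R*T1/MW)*((P2/P1)^((gamma-1)/gamma) - 1)
T1 = 42 + 273.15 = 315.15 K
Pressure ratio = 24.2 / 5.5 = 4.4
Exponent = (1.35 - 1)/1.35 = 0.259259
(P2/P1)^exp - 1 = 4.4^0.259259 - 1 = 0.468321
W = 46.4 * 1.35 / 0.35 * 8.314 * 315.15 / 29 * 0.468321 = 7573

7573 kW


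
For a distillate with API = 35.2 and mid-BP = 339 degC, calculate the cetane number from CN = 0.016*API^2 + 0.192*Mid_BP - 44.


CN = 0.016 * 35.2^2 + 0.192 * 339 - 44
CN = 19.82464 + 65.088 - 44 = 40.91264

40.91264


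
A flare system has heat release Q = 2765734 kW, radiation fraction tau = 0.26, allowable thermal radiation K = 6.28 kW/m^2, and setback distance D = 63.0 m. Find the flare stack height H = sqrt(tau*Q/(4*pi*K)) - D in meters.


tau*Q/(4*pi*K) = 0.26 * 2765734 / (4 * pi * 6.28) = 9112.01
sqrt(9112.01) = 95.4568
H = 95.4568 - 63.0 = 32.46

32.46 m


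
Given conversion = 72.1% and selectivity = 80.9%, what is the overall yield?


Overall yield = conversion (%) * selectivity (%) / 100
Conversion = 72.1%, Selectivity = 80.9%
Y = 72.1 * 80.9 / 100
= 58.3289 %

58.3289 %


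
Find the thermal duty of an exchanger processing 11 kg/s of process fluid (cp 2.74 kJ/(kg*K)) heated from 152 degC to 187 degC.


Q = m_dot * cp * delta_T
delta_T = 187 - 152 = 35 K
Q = 11 * 2.74 * 35
= 30.14 * 35
= 1054.9 kW

1054.9 kW


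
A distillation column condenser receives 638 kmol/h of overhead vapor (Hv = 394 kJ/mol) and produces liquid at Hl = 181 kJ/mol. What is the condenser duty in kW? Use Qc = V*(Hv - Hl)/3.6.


Qc = 638 * (394 - 181) / 3.6 = 638 * 213 / 3.6 = 37750

37750 kW


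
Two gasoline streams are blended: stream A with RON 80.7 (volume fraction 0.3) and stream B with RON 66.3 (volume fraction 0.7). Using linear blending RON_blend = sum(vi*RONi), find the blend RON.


Linear blending: RON_blend = sum(vi * RONi)
Contribution 1: 0.3 * 80.7 = 24.21
Contribution 2: 0.7 * 66.3 = 46.41
RON_blend = 24.21 + 46.41 = 70.62

70.62


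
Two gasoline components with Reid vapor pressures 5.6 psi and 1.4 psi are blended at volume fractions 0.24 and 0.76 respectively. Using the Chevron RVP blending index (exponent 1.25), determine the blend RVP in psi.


Chevron index: RVP_blend = (sum xi*RVPi^1.25)^(1/1.25)
RVP^1.25 terms: 0.24 * 5.6^1.25 + 0.76 * 1.4^1.25 = 3.22488
RVP_blend = 3.22488^(1/1.25) = 2.552

2.552 psi


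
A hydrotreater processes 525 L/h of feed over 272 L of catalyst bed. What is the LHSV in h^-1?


LHSV = volumetric feed rate / catalyst volume
= 525 L/h / 272 L
= 1.930 h^-1

1.930 h^-1


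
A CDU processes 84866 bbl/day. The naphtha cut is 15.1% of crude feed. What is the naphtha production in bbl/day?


Crude throughput = 84866 bbl/day
Fraction yield = 15.1%
yield = throughput * fraction / 100
yield = 84866 * 15.1 / 100 = 12814.766

12814.766 bbl/day


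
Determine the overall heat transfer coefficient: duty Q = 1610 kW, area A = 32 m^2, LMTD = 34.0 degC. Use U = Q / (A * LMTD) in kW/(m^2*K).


From Q = U*A*LMTD, U = Q / (A * LMTD)
U = 1610 / (32 * 34.0) = 1610 / 1088 = 1.480

1.480 kW/(m^2*K)


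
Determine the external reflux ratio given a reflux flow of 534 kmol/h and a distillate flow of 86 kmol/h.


Reflux ratio definition: R = L / D (liquid returned / distillate withdrawn)
L = 534 kmol/h, D = 86 kmol/h
R = 534 / 86 = 6.209

6.209


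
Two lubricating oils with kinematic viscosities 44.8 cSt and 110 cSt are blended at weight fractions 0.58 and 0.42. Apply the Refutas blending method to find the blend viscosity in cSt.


Refutas method: VBN_i = 14.534*ln(ln(visc_i + 0.8)) + 10.975, blended linearly by mass fraction; since VBN is linear in VBI_i = ln(ln(visc_i + 0.8)) and the fractions sum to 1, blend VBI directly: visc = exp(exp(VBI_blend)) - 0.8
VBI_1 = ln(ln(44.8 + 0.8)) = 1.34023
VBI_2 = ln(ln(110 + 0.8)) = 1.54921
VBI_blend = 0.58 * 1.34023 + 0.42 * 1.54921 = 1.428
visc_blend = exp(exp(1.428)) - 0.8 = 63.94

63.94 cSt


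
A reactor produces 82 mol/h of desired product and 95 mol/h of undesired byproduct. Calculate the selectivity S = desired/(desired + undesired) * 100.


Selectivity = desired / (desired + undesired) * 100
Total products = 82 + 95 = 177 mol/h
S = 82 / 177 * 100
= 0.4633 * 100
= 46.33 %

46.33 %


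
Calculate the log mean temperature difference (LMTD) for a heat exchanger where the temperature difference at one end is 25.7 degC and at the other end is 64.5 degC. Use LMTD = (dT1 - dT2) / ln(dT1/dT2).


LMTD = (dT1 - dT2) / ln(dT1/dT2)
= (25.7 - 64.5) / ln(25.7 / 64.5) = -38.8 / -0.920174 = 42.17

42.17 degC


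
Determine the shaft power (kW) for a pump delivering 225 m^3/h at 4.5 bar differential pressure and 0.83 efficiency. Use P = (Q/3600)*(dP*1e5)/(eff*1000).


Q = 225 / 3600 = 0.0625 m^3/s
P = 0.0625 * (4.5 * 1e5) / 0.83 / 1000 = 33.89

33.89 kW


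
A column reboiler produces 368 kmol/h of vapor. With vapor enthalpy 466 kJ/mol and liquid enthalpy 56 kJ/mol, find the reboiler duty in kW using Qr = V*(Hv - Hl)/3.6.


Qr = 368 * (466 - 56) / 3.6 = 368 * 410 / 3.6 = 41910

41910 kW


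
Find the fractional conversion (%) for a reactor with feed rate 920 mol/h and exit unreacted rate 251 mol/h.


X = (F_in - F_out) / F_in * 100
Moles reacted = 920 - 251 = 669
X = 669 / 920 * 100
= 0.7272 * 100
= 72.72 %

72.72 %


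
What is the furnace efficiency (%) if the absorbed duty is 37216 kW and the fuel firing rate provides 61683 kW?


Furnace efficiency = Q_absorbed / Q_fuel * 100
= 37216 / 61683 * 100 = 60.33

60.33 %


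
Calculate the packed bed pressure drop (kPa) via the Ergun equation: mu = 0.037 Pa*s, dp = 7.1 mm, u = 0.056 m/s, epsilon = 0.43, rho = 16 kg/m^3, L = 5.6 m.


dp = 7.1 mm = 0.0071 m
Viscous term = 150*0.037*0.056*(1-0.43)^2 / (0.0071^2*0.43^3) = 25194.7
Inertial term = 1.75*16*0.056^2*(1-0.43) / (0.0071*0.43^3) = 88.6636
dP/L = 25194.7 + 88.6636 = 25283.4 Pa/m
dP = 25283.4 * 5.6 / 1000 = 141.6 kPa

141.6 kPa


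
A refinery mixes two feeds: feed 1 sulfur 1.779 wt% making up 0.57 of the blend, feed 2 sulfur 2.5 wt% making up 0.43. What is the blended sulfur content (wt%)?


Linear sulfur blending: S_blend = x1*S1 + x2*S2
Contribution 1: 0.57 * 1.779 = 1.01403 wt%
Contribution 2: 0.43 * 2.5 = 1.075 wt%
S_blend = 1.01403 + 1.075 = 2.08903

2.08903 wt%


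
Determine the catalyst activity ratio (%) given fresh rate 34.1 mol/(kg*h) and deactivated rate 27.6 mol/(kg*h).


Activity (%) = (rate_used / rate_fresh) * 100
rate_used = 27.6, rate_fresh = 34.1
= (27.6 / 34.1) * 100
= 0.8094 * 100 = 80.94

80.94 %


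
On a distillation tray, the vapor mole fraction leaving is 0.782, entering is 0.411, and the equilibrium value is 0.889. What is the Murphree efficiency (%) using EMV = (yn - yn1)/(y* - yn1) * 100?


Murphree vapor efficiency: EMV = (y_n - y_(n-1)) / (y*_n - y_(n-1)) * 100
EMV = (0.782 - 0.411) / (0.889 - 0.411) * 100 = 0.371 / 0.478 * 100 = 77.62

77.62 %


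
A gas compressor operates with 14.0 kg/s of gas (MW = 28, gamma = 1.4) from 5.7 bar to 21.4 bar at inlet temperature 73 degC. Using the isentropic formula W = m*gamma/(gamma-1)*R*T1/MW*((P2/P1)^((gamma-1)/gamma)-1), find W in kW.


Isentropic work: W = m*(gamma/(gamma-1))*(R*T1/MW)*((P2/P1)^((gamma-1)/gamma) - 1)
T1 = 73 + 273.15 = 346.15 K
Pressure ratio = 21.4 / 5.7 = 3.75439
Exponent = (1.4 - 1)/1.4 = 0.285714
(P2/P1)^exp - 1 = 3.75439^0.285714 - 1 = 0.459331
W = 14.0 * 1.4 / 0.4 * 8.314 * 346.15 / 28 * 0.459331 = 2313

2313 kW


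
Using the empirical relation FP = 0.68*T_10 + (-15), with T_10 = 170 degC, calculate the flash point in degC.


FP = 0.68 * 170 + (-15) = 100.6

100.6 degC


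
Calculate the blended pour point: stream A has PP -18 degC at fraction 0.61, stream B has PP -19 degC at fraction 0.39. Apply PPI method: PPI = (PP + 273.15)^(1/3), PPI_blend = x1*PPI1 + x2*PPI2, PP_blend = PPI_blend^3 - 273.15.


PPI_1 = (-18 + 273.15)^(1/3) = 6.342569
PPI_2 = (-19 + 273.15)^(1/3) = 6.334272
PPI_blend = 0.61 * 6.342569 + 0.39 * 6.334272 = 6.339333
PP_blend = 6.339333^3 - 273.15 = 254.7597 - 273.15 = -18.39

-18.39 degC


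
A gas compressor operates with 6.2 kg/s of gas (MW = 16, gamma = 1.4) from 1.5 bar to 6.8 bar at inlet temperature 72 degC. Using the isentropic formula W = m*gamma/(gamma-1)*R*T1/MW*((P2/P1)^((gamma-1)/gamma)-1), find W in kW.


Isentropic work: W = m*(gamma/(gamma-1))*(R*T1/MW)*((P2/P1)^((gamma-1)/gamma) - 1)
T1 = 72 + 273.15 = 345.15 K
Pressure ratio = 6.8 / 1.5 = 4.53333
Exponent = (1.4 - 1)/1.4 = 0.285714
(P2/P1)^exp - 1 = 4.53333^0.285714 - 1 = 0.540095
W = 6.2 * 1.4 / 0.4 * 8.314 * 345.15 / 16 * 0.540095 = 2102

2102 kW


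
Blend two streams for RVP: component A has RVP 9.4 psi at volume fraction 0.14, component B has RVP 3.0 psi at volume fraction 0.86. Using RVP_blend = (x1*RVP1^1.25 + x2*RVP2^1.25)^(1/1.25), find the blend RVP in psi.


Chevron index: RVP_blend = (sum xi*RVPi^1.25)^(1/1.25)
RVP^1.25 terms: 0.14 * 9.4^1.25 + 0.86 * 3.0^1.25 = 5.69976
RVP_blend = 5.69976^(1/1.25) = 4.024

4.024 psi


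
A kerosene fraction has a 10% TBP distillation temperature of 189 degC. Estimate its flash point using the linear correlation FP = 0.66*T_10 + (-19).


FP = 0.66 * 189 + (-19) = 105.74

105.74 degC


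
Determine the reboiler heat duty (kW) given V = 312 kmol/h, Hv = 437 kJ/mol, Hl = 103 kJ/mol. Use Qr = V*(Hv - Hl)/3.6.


Qr = 312 * (437 - 103) / 3.6 = 312 * 334 / 3.6 = 28950

28950 kW


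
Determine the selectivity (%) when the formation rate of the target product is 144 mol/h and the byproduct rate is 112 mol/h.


Selectivity = desired / (desired + undesired) * 100
Total products = 144 + 112 = 256 mol/h
S = 144 / 256 * 100
= 0.5625 * 100
= 56.25 %

56.25 %


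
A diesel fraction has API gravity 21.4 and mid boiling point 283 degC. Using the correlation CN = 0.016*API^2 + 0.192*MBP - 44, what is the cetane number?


CN = 0.016 * 21.4^2 + 0.192 * 283 - 44
CN = 7.32736 + 54.336 - 44 = 17.66336

17.66336


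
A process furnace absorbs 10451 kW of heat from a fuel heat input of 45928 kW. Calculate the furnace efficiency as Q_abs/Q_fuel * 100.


Furnace efficiency = Q_absorbed / Q_fuel * 100
= 10451 / 45928 * 100 = 22.76

22.76 %


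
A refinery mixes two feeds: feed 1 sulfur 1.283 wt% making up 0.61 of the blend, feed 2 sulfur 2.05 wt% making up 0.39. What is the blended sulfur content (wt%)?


Linear sulfur blending: S_blend = x1*S1 + x2*S2
Contribution 1: 0.61 * 1.283 = 0.78263 wt%
Contribution 2: 0.39 * 2.05 = 0.7995 wt%
S_blend = 0.78263 + 0.7995 = 1.58213

1.58213 wt%


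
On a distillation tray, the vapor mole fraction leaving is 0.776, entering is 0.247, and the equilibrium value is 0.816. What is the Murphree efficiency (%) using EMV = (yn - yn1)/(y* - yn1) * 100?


Murphree vapor efficiency: EMV = (y_n - y_(n-1)) / (y*_n - y_(n-1)) * 100
EMV = (0.776 - 0.247) / (0.816 - 0.247) * 100 = 0.529 / 0.569 * 100 = 92.97

92.97 %


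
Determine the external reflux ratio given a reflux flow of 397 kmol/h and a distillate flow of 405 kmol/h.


Reflux ratio definition: R = L / D (liquid returned / distillate withdrawn)
L = 397 kmol/h, D = 405 kmol/h
R = 397 / 405 = 0.9802

0.9802


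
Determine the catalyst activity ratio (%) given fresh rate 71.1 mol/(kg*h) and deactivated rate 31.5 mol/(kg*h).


Activity (%) = (rate_used / rate_fresh) * 100
rate_used = 31.5, rate_fresh = 71.1
= (31.5 / 71.1) * 100
= 0.4430 * 100 = 44.30

44.30 %


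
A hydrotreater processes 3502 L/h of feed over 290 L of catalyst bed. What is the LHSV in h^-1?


LHSV = volumetric feed rate / catalyst volume
= 3502 L/h / 290 L
= 12.08 h^-1

12.08 h^-1


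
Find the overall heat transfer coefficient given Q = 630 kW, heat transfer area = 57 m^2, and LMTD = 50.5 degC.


From Q = U*A*LMTD, U = Q / (A * LMTD)
U = 630 / (57 * 50.5) = 630 / 2878.5 = 0.2189

0.2189 kW/(m^2*K)


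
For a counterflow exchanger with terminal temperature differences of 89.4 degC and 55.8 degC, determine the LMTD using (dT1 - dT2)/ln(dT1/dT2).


LMTD = (dT1 - dT2) / ln(dT1/dT2)
= (89.4 - 55.8) / ln(89.4 / 55.8) = 33.6 / 0.471347 = 71.29

71.29 degC


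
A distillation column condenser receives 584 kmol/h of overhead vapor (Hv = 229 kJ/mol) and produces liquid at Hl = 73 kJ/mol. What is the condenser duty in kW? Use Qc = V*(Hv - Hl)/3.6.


Qc = 584 * (229 - 73) / 3.6 = 584 * 156 / 3.6 = 25310

25310 kW


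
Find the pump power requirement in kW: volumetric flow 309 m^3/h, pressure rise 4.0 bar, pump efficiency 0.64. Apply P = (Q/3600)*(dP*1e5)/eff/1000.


Q = 309 / 3600 = 0.0858333 m^3/s
P = 0.0858333 * (4.0 * 1e5) / 0.64 / 1000 = 53.65

53.65 kW


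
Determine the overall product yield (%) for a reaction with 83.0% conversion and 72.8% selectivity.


Overall yield = conversion (%) * selectivity (%) / 100
Conversion = 83.0%, Selectivity = 72.8%
Y = 83.0 * 72.8 / 100
= 60.424 %

60.424 %


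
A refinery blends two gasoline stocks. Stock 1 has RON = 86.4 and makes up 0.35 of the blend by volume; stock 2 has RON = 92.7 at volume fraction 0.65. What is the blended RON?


Linear blending: RON_blend = sum(vi * RONi)
Contribution 1: 0.35 * 86.4 = 30.24
Contribution 2: 0.65 * 92.7 = 60.255
RON_blend = 30.24 + 60.255 = 90.495

90.495


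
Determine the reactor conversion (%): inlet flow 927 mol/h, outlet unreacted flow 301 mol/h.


X = (F_in - F_out) / F_in * 100
Moles reacted = 927 - 301 = 626
X = 626 / 927 * 100
= 0.6753 * 100
= 67.53 %

67.53 %


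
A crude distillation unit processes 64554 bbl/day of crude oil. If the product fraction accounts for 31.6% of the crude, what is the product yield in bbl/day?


Crude throughput = 64554 bbl/day
Fraction yield = 31.6%
yield = throughput * fraction / 100
yield = 64554 * 31.6 / 100 = 20399.064

20399.064 bbl/day


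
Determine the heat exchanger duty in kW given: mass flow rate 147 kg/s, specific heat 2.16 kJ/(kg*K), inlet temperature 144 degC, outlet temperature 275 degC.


Q = m_dot * cp * delta_T
delta_T = 275 - 144 = 131 K
Q = 147 * 2.16 * 131
= 317.52 * 131
= 41595.12 kW

41595.12 kW


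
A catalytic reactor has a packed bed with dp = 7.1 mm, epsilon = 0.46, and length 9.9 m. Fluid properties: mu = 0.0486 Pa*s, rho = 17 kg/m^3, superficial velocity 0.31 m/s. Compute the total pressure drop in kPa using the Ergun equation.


dp = 7.1 mm = 0.0071 m
Viscous term = 150*0.0486*0.31*(1-0.46)^2 / (0.0071^2*0.46^3) = 134303
Inertial term = 1.75*17*0.31^2*(1-0.46) / (0.0071*0.46^3) = 2233.94
dP/L = 134303 + 2233.94 = 136537 Pa/m
dP = 136537 * 9.9 / 1000 = 1352 kPa

1352 kPa


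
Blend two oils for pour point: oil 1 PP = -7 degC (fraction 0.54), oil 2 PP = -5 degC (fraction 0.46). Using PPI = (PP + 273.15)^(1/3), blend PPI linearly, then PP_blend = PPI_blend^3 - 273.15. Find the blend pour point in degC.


PPI_1 = (-7 + 273.15)^(1/3) = 6.432436
PPI_2 = (-5 + 273.15)^(1/3) = 6.448508
PPI_blend = 0.54 * 6.432436 + 0.46 * 6.448508 = 6.439829
PP_blend = 6.439829^3 - 273.15 = 267.0687 - 273.15 = -6.08

-6.08 degC


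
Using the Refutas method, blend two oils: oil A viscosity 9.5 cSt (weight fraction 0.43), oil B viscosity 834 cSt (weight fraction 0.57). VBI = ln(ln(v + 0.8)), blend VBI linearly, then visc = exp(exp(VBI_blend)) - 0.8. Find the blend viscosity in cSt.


Refutas method: VBN_i = 14.534*ln(ln(visc_i + 0.8)) + 10.975, blended linearly by mass fraction; since VBN is linear in VBI_i = ln(ln(visc_i + 0.8)) and the fractions sum to 1, blend VBI directly: visc = exp(exp(VBI_blend)) - 0.8
VBI_1 = ln(ln(9.5 + 0.8)) = 0.846788
VBI_2 = ln(ln(834 + 0.8)) = 1.90616
VBI_blend = 0.43 * 0.846788 + 0.57 * 1.90616 = 1.45063
visc_blend = exp(exp(1.45063)) - 0.8 = 70.42

70.42 cSt


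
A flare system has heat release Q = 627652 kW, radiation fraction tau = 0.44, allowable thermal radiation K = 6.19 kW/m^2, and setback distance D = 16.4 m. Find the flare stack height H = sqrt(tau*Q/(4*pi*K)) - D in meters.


tau*Q/(4*pi*K) = 0.44 * 627652 / (4 * pi * 6.19) = 3550.35
sqrt(3550.35) = 59.5848
H = 59.5848 - 16.4 = 43.18

43.18 m


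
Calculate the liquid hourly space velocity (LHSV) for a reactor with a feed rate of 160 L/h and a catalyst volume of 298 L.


LHSV = volumetric feed rate / catalyst volume
= 160 L/h / 298 L
= 0.5369 h^-1

0.5369 h^-1


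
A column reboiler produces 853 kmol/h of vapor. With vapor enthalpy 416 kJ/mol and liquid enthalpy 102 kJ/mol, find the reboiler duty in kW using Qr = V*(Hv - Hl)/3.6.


Qr = 853 * (416 - 102) / 3.6 = 853 * 314 / 3.6 = 74400

74400 kW


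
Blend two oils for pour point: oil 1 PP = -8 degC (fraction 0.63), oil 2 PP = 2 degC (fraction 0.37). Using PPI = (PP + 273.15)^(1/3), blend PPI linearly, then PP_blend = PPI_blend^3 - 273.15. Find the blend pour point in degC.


PPI_1 = (-8 + 273.15)^(1/3) = 6.42437
PPI_2 = (2 + 273.15)^(1/3) = 6.504139
PPI_blend = 0.63 * 6.42437 + 0.37 * 6.504139 = 6.453885
PP_blend = 6.453885^3 - 273.15 = 268.8213 - 273.15 = -4.33

-4.33 degC


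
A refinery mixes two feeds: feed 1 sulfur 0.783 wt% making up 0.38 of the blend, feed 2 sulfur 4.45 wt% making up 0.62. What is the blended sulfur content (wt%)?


Linear sulfur blending: S_blend = x1*S1 + x2*S2
Contribution 1: 0.38 * 0.783 = 0.29754 wt%
Contribution 2: 0.62 * 4.45 = 2.759 wt%
S_blend = 0.29754 + 2.759 = 3.05654

3.05654 wt%


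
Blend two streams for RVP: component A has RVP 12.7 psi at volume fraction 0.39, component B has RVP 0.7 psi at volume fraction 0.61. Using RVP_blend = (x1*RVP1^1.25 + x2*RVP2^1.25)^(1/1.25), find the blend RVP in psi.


Chevron index: RVP_blend = (sum xi*RVPi^1.25)^(1/1.25)
RVP^1.25 terms: 0.39 * 12.7^1.25 + 0.61 * 0.7^1.25 = 9.74074
RVP_blend = 9.74074^(1/1.25) = 6.178

6.178 psi


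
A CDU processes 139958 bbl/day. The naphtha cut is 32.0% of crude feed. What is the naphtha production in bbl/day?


Crude throughput = 139958 bbl/day
Fraction yield = 32.0%
yield = throughput * fraction / 100
yield = 139958 * 32.0 / 100 = 44786.56

44786.56 bbl/day


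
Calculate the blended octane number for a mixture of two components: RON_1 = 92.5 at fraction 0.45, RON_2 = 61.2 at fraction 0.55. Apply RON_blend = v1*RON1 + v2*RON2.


Linear blending: RON_blend = sum(vi * RONi)
Contribution 1: 0.45 * 92.5 = 41.625
Contribution 2: 0.55 * 61.2 = 33.66
RON_blend = 41.625 + 33.66 = 75.285

75.285


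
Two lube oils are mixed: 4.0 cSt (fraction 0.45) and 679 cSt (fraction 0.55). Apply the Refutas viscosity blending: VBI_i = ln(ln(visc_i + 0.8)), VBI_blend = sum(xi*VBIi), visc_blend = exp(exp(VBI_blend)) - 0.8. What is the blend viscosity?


Refutas method: VBN_i = 14.534*ln(ln(visc_i + 0.8)) + 10.975, blended linearly by mass fraction; since VBN is linear in VBI_i = ln(ln(visc_i + 0.8)) and the fractions sum to 1, blend VBI directly: visc = exp(exp(VBI_blend)) - 0.8
VBI_1 = ln(ln(4.0 + 0.8)) = 0.450194
VBI_2 = ln(ln(679 + 0.8)) = 1.87515
VBI_blend = 0.45 * 0.450194 + 0.55 * 1.87515 = 1.23392
visc_blend = exp(exp(1.23392)) - 0.8 = 30.22

30.22 cSt


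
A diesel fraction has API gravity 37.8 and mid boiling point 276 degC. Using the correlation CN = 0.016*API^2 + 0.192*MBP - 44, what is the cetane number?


CN = 0.016 * 37.8^2 + 0.192 * 276 - 44
CN = 22.86144 + 52.992 - 44 = 31.85344

31.85344


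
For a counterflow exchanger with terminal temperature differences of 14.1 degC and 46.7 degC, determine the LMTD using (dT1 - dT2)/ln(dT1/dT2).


LMTD = (dT1 - dT2) / ln(dT1/dT2)
= (14.1 - 46.7) / ln(14.1 / 46.7) = -32.6 / -1.19757 = 27.22

27.22 degC


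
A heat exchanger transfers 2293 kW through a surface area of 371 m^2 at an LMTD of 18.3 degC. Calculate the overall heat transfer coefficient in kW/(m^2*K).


From Q = U*A*LMTD, U = Q / (A * LMTD)
U = 2293 / (371 * 18.3) = 2293 / 6789.3 = 0.3377

0.3377 kW/(m^2*K)


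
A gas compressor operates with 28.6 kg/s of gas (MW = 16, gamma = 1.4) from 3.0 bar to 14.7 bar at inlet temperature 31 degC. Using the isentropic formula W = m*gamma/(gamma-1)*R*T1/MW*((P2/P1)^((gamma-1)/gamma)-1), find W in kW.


Isentropic work: W = m*(gamma/(gamma-1))*(R*T1/MW)*((P2/P1)^((gamma-1)/gamma) - 1)
T1 = 31 + 273.15 = 304.15 K
Pressure ratio = 14.7 / 3.0 = 4.9
Exponent = (1.4 - 1)/1.4 = 0.285714
(P2/P1)^exp - 1 = 4.9^0.285714 - 1 = 0.574703
W = 28.6 * 1.4 / 0.4 * 8.314 * 304.15 / 16 * 0.574703 = 9092

9092 kW


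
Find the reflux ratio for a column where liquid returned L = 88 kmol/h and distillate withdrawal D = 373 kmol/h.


Reflux ratio definition: R = L / D (liquid returned / distillate withdrawn)
L = 88 kmol/h, D = 373 kmol/h
R = 88 / 373 = 0.2359

0.2359


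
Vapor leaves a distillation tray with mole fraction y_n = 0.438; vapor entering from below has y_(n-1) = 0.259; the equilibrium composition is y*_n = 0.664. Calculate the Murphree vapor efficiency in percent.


Murphree vapor efficiency: EMV = (y_n - y_(n-1)) / (y*_n - y_(n-1)) * 100
EMV = (0.438 - 0.259) / (0.664 - 0.259) * 100 = 0.179 / 0.405 * 100 = 44.20

44.20 %


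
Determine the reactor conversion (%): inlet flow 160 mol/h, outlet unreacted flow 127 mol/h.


X = (F_in - F_out) / F_in * 100
Moles reacted = 160 - 127 = 33
X = 33 / 160 * 100
= 0.2062 * 100
= 20.62 %

20.62 %


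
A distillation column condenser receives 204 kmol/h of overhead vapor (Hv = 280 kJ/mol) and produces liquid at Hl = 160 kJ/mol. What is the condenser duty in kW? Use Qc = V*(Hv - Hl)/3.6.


Qc = 204 * (280 - 160) / 3.6 = 204 * 120 / 3.6 = 6800

6800 kW


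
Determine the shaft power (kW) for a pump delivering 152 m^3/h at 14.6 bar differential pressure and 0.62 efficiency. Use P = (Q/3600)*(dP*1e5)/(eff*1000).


Q = 152 / 3600 = 0.0422222 m^3/s
P = 0.0422222 * (14.6 * 1e5) / 0.62 / 1000 = 99.43

99.43 kW


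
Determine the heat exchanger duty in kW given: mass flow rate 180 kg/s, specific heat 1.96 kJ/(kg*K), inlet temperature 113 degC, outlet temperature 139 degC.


Q = m_dot * cp * delta_T
delta_T = 139 - 113 = 26 K
Q = 180 * 1.96 * 26
= 352.8 * 26
= 9172.8 kW

9172.8 kW


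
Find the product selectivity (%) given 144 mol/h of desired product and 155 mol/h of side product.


Selectivity = desired / (desired + undesired) * 100
Total products = 144 + 155 = 299 mol/h
S = 144 / 299 * 100
= 0.4816 * 100
= 48.16 %

48.16 %


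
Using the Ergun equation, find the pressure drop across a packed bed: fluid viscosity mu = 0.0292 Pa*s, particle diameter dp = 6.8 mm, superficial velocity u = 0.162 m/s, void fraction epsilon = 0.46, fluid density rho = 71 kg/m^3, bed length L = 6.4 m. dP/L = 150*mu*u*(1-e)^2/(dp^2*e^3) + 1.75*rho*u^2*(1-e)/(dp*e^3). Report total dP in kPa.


dp = 6.8 mm = 0.0068 m
Viscous term = 150*0.0292*0.162*(1-0.46)^2 / (0.0068^2*0.46^3) = 45971.1
Inertial term = 1.75*71*0.162^2*(1-0.46) / (0.0068*0.46^3) = 2660.34
dP/L = 45971.1 + 2660.34 = 48631.4 Pa/m
dP = 48631.4 * 6.4 / 1000 = 311.2 kPa

311.2 kPa


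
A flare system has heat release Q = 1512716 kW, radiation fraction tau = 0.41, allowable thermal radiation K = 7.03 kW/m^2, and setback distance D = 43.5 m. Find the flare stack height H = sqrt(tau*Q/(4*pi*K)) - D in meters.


tau*Q/(4*pi*K) = 0.41 * 1512716 / (4 * pi * 7.03) = 7020.63
sqrt(7020.63) = 83.7892
H = 83.7892 - 43.5 = 40.29

40.29 m


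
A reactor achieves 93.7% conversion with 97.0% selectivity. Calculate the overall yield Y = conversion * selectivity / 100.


Overall yield = conversion (%) * selectivity (%) / 100
Conversion = 93.7%, Selectivity = 97.0%
Y = 93.7 * 97.0 / 100
= 90.889 %

90.889 %


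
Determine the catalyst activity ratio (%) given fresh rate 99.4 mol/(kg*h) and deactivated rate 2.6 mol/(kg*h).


Activity (%) = (rate_used / rate_fresh) * 100
rate_used = 2.6, rate_fresh = 99.4
= (2.6 / 99.4) * 100
= 0.02616 * 100 = 2.616

2.616 %


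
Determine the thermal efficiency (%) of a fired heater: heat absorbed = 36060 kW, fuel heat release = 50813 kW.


Furnace efficiency = Q_absorbed / Q_fuel * 100
= 36060 / 50813 * 100 = 70.97

70.97 %


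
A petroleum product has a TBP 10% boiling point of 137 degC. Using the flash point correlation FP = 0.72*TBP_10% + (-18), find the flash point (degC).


FP = 0.72 * 137 + (-18) = 80.64

80.64 degC


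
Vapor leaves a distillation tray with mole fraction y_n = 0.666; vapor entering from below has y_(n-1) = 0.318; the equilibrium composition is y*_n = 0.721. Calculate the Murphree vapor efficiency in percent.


Murphree vapor efficiency: EMV = (y_n - y_(n-1)) / (y*_n - y_(n-1)) * 100
EMV = (0.666 - 0.318) / (0.721 - 0.318) * 100 = 0.348 / 0.403 * 100 = 86.35

86.35 %


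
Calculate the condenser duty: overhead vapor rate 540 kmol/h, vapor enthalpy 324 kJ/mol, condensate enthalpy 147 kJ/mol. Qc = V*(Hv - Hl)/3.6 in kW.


Qc = 540 * (324 - 147) / 3.6 = 540 * 177 / 3.6 = 26550

26550 kW


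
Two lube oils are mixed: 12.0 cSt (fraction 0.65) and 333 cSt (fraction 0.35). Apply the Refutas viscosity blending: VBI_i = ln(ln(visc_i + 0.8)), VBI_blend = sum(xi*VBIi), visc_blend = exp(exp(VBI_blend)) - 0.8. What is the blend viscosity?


Refutas method: VBN_i = 14.534*ln(ln(visc_i + 0.8)) + 10.975, blended linearly by mass fraction; since VBN is linear in VBI_i = ln(ln(visc_i + 0.8)) and the fractions sum to 1, blend VBI directly: visc = exp(exp(VBI_blend)) - 0.8
VBI_1 = ln(ln(12.0 + 0.8)) = 0.935876
VBI_2 = ln(ln(333 + 0.8)) = 1.75967
VBI_blend = 0.65 * 0.935876 + 0.35 * 1.75967 = 1.2242
visc_blend = exp(exp(1.2242)) - 0.8 = 29.21

29.21 cSt


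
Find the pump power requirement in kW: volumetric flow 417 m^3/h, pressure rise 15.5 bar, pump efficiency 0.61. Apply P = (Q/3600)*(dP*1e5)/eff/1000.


Q = 417 / 3600 = 0.115833 m^3/s
P = 0.115833 * (15.5 * 1e5) / 0.61 / 1000 = 294.3

294.3 kW


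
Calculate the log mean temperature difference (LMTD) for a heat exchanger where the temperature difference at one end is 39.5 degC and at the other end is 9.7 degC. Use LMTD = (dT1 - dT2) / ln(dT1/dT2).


LMTD = (dT1 - dT2) / ln(dT1/dT2)
= (39.5 - 9.7) / ln(39.5 / 9.7) = 29.8 / 1.40417 = 21.22

21.22 degC


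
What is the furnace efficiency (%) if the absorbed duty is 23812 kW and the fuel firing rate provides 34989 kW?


Furnace efficiency = Q_absorbed / Q_fuel * 100
= 23812 / 34989 * 100 = 68.06

68.06 %


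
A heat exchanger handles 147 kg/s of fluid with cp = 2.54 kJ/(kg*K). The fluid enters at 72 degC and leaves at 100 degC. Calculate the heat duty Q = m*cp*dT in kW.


Q = m_dot * cp * delta_T
delta_T = 100 - 72 = 28 K
Q = 147 * 2.54 * 28
= 373.38 * 28
= 10454.64 kW

10454.64 kW


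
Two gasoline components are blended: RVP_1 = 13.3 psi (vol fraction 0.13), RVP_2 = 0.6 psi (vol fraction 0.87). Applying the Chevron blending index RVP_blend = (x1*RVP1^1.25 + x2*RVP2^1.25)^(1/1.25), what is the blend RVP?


Chevron index: RVP_blend = (sum xi*RVPi^1.25)^(1/1.25)
RVP^1.25 terms: 0.13 * 13.3^1.25 + 0.87 * 0.6^1.25 = 3.76127
RVP_blend = 3.76127^(1/1.25) = 2.886

2.886 psi


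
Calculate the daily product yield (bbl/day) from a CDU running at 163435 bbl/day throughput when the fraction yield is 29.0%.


Crude throughput = 163435 bbl/day
Fraction yield = 29.0%
yield = throughput * fraction / 100
yield = 163435 * 29.0 / 100 = 47396.15

47396.15 bbl/day


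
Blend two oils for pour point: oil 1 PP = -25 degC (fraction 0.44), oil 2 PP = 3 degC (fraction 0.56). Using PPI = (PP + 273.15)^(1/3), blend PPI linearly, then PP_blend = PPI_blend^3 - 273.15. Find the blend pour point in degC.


PPI_1 = (-25 + 273.15)^(1/3) = 6.284028
PPI_2 = (3 + 273.15)^(1/3) = 6.512009
PPI_blend = 0.44 * 6.284028 + 0.56 * 6.512009 = 6.411697
PP_blend = 6.411697^3 - 273.15 = 263.584 - 273.15 = -9.57

-9.57 degC


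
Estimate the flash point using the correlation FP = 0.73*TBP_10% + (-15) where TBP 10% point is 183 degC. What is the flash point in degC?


FP = 0.73 * 183 + (-15) = 118.59

118.59 degC


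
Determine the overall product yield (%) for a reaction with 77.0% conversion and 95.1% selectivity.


Overall yield = conversion (%) * selectivity (%) / 100
Conversion = 77.0%, Selectivity = 95.1%
Y = 77.0 * 95.1 / 100
= 73.227 %

73.227 %


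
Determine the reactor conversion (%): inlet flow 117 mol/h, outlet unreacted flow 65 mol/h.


X = (F_in - F_out) / F_in * 100
Moles reacted = 117 - 65 = 52
X = 52 / 117 * 100
= 0.4444 * 100
= 44.44 %

44.44 %


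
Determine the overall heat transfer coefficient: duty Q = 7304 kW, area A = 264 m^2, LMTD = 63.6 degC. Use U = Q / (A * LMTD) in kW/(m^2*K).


From Q = U*A*LMTD, U = Q / (A * LMTD)
U = 7304 / (264 * 63.6) = 7304 / 16790.4 = 0.4350

0.4350 kW/(m^2*K)


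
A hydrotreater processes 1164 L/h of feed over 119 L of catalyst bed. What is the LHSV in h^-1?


LHSV = volumetric feed rate / catalyst volume
= 1164 L/h / 119 L
= 9.782 h^-1

9.782 h^-1


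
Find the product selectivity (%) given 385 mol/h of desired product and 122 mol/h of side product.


Selectivity = desired / (desired + undesired) * 100
Total products = 385 + 122 = 507 mol/h
S = 385 / 507 * 100
= 0.7594 * 100
= 75.94 %

75.94 %


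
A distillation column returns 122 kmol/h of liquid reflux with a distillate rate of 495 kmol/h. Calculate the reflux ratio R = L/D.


Reflux ratio definition: R = L / D (liquid returned / distillate withdrawn)
L = 122 kmol/h, D = 495 kmol/h
R = 122 / 495 = 0.2465

0.2465


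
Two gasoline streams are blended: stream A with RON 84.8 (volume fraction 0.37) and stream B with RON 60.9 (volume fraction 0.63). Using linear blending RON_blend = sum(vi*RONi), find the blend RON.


Linear blending: RON_blend = sum(vi * RONi)
Contribution 1: 0.37 * 84.8 = 31.376
Contribution 2: 0.63 * 60.9 = 38.367
RON_blend = 31.376 + 38.367 = 69.743

69.743


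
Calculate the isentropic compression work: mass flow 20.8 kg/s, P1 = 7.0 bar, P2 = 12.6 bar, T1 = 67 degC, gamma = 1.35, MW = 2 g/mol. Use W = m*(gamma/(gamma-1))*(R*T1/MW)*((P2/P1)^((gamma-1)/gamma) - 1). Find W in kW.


Isentropic work: W = m*(gamma/(gamma-1))*(R*T1/MW)*((P2/P1)^((gamma-1)/gamma) - 1)
T1 = 67 + 273.15 = 340.15 K
Pressure ratio = 12.6 / 7.0 = 1.8
Exponent = (1.35 - 1)/1.35 = 0.259259
(P2/P1)^exp - 1 = 1.8^0.259259 - 1 = 0.164613
W = 20.8 * 1.35 / 0.35 * 8.314 * 340.15 / 2 * 0.164613 = 18670

18670 kW
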